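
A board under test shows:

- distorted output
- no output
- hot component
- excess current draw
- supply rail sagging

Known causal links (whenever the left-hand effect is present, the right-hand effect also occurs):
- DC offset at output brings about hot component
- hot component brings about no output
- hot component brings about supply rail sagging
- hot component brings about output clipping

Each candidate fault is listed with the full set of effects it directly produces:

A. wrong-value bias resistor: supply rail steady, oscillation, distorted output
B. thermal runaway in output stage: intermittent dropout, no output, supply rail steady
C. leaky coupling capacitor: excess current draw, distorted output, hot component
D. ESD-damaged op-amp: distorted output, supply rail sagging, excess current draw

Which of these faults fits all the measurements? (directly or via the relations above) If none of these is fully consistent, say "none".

Testing each hypothesis:
(A) wrong-value bias resistor — distorted output yes; no output NO; hot component NO; excess current draw NO; supply rail sagging NO
(B) thermal runaway in output stage — distorted output NO; no output yes; hot component NO; excess current draw NO; supply rail sagging NO
(C) leaky coupling capacitor — distorted output yes; no output yes (through hot component → no output); hot component yes; excess current draw yes; supply rail sagging yes (through hot component → supply rail sagging)
(D) ESD-damaged op-amp — distorted output yes; no output NO; hot component NO; excess current draw yes; supply rail sagging yes
(C) alone accounts for all the evidence.

C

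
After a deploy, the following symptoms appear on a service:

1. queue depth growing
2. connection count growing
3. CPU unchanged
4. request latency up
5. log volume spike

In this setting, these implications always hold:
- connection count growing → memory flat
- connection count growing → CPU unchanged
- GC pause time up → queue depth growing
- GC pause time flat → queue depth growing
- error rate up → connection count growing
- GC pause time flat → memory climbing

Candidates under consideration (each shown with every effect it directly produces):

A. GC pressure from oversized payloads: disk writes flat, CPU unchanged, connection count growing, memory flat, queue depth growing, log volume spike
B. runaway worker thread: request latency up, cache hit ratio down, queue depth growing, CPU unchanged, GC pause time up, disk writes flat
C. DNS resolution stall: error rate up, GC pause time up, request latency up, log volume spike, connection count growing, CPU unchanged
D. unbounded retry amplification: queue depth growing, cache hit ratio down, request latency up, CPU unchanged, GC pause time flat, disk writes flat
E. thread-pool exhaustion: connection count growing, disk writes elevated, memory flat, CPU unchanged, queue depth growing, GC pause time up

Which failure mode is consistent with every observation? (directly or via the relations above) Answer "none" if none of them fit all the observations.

C

Per-candidate check:
(A) GC pressure from oversized payloads — does not account for request latency up
(B) runaway worker thread — does not account for connection count growing, log volume spike
(C) DNS resolution stall — accounts for every observation (queue depth growing by GC pause time up → queue depth growing)
(D) unbounded retry amplification — queue depth growing match; connection count growing miss; CPU unchanged match; request latency up match; log volume spike miss
(E) thread-pool exhaustion — queue depth growing match; connection count growing match; CPU unchanged match; request latency up miss; log volume spike miss
(C) alone accounts for all the evidence.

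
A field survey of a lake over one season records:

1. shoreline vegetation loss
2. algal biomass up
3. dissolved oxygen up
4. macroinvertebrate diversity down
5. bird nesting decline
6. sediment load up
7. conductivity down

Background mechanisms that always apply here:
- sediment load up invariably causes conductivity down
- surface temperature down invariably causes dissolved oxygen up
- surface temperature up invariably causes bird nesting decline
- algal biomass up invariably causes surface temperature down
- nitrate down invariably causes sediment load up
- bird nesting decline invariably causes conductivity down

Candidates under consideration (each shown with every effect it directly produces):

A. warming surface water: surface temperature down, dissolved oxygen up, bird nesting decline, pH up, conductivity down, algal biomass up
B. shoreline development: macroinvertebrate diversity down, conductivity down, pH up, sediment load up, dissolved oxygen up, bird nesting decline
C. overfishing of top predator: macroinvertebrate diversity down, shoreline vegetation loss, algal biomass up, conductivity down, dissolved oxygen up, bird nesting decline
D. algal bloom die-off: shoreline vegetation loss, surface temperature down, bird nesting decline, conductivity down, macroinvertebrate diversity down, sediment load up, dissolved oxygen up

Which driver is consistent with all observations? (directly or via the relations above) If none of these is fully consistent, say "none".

For each candidate, compare predicted effects to what was observed:
(A) warming surface water — shoreline vegetation loss -; algal biomass up +; dissolved oxygen up +; macroinvertebrate diversity down -; bird nesting decline +; sediment load up -; conductivity down +
(B) shoreline development — shoreline vegetation loss -; algal biomass up -; dissolved oxygen up +; macroinvertebrate diversity down +; bird nesting decline +; sediment load up +; conductivity down +
(C) overfishing of top predator — shoreline vegetation loss +; algal biomass up +; dissolved oxygen up +; macroinvertebrate diversity down +; bird nesting decline +; sediment load up -; conductivity down +
(D) algal bloom die-off — shoreline vegetation loss +; algal biomass up -; dissolved oxygen up +; macroinvertebrate diversity down +; bird nesting decline +; sediment load up +; conductivity down +
Every candidate fails on at least one observation.

none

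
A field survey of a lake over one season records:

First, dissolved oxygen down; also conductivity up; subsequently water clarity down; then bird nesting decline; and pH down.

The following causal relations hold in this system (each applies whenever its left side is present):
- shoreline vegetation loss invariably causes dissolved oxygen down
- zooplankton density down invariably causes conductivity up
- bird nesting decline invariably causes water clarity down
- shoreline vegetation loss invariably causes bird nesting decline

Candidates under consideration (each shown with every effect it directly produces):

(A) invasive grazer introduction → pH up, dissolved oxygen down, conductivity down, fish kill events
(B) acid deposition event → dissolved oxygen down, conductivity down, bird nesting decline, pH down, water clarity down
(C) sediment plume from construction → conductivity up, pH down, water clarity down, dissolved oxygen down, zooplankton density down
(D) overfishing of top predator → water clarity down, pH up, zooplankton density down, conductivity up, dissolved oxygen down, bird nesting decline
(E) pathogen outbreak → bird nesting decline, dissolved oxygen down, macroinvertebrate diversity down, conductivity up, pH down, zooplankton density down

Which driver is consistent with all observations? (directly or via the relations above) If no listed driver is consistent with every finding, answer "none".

E

For each candidate, compare predicted effects to what was observed:
(A) invasive grazer introduction — dissolved oxygen down +; conductivity up -; water clarity down -; bird nesting decline -; pH down -
(B) acid deposition event — fails on conductivity up (predicts conductivity down, not conductivity up)
(C) sediment plume from construction — does not account for bird nesting decline
(D) overfishing of top predator — dissolved oxygen down +; conductivity up +; water clarity down +; bird nesting decline +; pH down -
(E) pathogen outbreak — accounts for every observation (water clarity down via bird nesting decline → water clarity down)
(E) is the only candidate with no mismatches.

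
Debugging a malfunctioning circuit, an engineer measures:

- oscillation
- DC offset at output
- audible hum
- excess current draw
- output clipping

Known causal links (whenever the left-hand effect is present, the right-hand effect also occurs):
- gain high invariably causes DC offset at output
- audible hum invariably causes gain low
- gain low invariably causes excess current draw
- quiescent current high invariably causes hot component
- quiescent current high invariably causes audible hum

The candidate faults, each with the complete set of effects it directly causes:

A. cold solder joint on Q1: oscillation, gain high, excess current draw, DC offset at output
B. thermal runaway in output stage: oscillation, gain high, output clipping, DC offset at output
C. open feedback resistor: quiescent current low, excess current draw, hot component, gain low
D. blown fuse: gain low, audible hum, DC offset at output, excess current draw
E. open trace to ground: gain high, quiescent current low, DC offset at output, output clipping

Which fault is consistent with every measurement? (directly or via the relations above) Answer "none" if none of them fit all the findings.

none

Per-candidate check:
(A) cold solder joint on Q1 — oscillation yes; DC offset at output yes; audible hum NO; excess current draw yes; output clipping NO
(B) thermal runaway in output stage — does not account for audible hum, excess current draw
(C) open feedback resistor — does not account for oscillation, DC offset at output, audible hum, output clipping
(D) blown fuse — oscillation NO; DC offset at output yes; audible hum yes; excess current draw yes; output clipping NO
(E) open trace to ground — does not account for oscillation, audible hum, excess current draw
No candidate is consistent with all observations.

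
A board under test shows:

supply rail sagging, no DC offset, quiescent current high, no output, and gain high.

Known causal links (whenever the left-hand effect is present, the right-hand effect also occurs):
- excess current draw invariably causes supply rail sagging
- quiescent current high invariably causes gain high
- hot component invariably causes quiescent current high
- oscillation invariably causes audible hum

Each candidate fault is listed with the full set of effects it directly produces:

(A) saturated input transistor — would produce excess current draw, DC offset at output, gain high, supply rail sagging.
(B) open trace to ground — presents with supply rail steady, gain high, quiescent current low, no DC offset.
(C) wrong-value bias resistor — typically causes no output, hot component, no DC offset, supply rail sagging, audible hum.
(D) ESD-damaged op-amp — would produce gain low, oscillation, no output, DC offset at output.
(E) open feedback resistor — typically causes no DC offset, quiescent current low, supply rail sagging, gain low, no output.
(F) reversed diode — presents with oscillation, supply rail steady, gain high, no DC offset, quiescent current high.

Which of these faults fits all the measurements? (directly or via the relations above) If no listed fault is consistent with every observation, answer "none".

C

Testing each hypothesis:
(A) saturated input transistor — fails on no DC offset, quiescent current high, no output (predicts DC offset at output, not no DC offset)
(B) open trace to ground — fails on supply rail sagging, quiescent current high, no output (predicts supply rail steady, not supply rail sagging; predicts quiescent current low, not quiescent current high)
(C) wrong-value bias resistor — supply rail sagging ✓; no DC offset ✓; quiescent current high ✓ (through hot component → quiescent current high); no output ✓; gain high ✓ (through hot component → quiescent current high → gain high)
(D) ESD-damaged op-amp — supply rail sagging ✗; no DC offset ✗; quiescent current high ✗; no output ✓; gain high ✗
(E) open feedback resistor — supply rail sagging ✓; no DC offset ✓; quiescent current high ✗; no output ✓; gain high ✗
(F) reversed diode — fails on supply rail sagging, no output (predicts supply rail steady, not supply rail sagging)
Only (C) is consistent with every observation.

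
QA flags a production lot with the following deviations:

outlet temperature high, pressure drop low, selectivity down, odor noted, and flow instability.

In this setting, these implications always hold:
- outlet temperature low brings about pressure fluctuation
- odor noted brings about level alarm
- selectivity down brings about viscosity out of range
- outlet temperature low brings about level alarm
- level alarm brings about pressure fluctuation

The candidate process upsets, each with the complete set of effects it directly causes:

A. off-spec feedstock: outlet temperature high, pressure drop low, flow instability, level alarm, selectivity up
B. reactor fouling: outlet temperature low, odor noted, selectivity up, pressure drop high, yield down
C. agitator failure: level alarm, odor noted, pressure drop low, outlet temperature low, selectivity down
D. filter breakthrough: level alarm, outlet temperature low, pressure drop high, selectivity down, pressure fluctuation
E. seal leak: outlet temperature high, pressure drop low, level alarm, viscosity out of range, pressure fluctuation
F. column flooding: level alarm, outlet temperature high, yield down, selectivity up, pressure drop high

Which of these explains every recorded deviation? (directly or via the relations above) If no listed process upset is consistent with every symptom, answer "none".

Per-candidate check:
(A) off-spec feedstock — outlet temperature high match; pressure drop low match; selectivity down miss; odor noted miss; flow instability match
(B) reactor fouling — fails on outlet temperature high, pressure drop low, selectivity down, flow instability (predicts outlet temperature low, not outlet temperature high; predicts pressure drop high, not pressure drop low; predicts selectivity up, not selectivity down)
(C) agitator failure — outlet temperature high miss; pressure drop low match; selectivity down match; odor noted match; flow instability miss
(D) filter breakthrough — outlet temperature high miss; pressure drop low miss; selectivity down match; odor noted miss; flow instability miss
(E) seal leak — does not account for selectivity down, odor noted, flow instability
(F) column flooding — fails on pressure drop low, selectivity down, odor noted, flow instability (predicts pressure drop high, not pressure drop low; predicts selectivity up, not selectivity down)
Every candidate fails on at least one observation.

none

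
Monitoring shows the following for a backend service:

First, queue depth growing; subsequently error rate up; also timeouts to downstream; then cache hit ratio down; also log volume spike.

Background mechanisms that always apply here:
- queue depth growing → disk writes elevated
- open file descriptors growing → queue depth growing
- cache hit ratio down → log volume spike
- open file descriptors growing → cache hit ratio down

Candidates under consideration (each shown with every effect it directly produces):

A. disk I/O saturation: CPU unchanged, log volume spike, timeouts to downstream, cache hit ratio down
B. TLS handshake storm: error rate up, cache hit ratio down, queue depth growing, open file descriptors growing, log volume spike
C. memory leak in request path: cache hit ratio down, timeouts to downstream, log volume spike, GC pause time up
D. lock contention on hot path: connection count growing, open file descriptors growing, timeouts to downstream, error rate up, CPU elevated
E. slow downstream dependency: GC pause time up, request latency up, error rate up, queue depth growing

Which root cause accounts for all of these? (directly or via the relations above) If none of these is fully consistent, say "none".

For each candidate, compare predicted effects to what was observed:
(A) disk I/O saturation — does not account for queue depth growing, error rate up
(B) TLS handshake storm — queue depth growing match; error rate up match; timeouts to downstream miss; cache hit ratio down match; log volume spike match
(C) memory leak in request path — does not account for queue depth growing, error rate up
(D) lock contention on hot path — queue depth growing match (through open file descriptors growing → queue depth growing); error rate up match; timeouts to downstream match; cache hit ratio down match (through open file descriptors growing → cache hit ratio down); log volume spike match (through open file descriptors growing → cache hit ratio down → log volume spike)
(E) slow downstream dependency — does not account for timeouts to downstream, cache hit ratio down, log volume spike
(D) alone accounts for all the evidence.

D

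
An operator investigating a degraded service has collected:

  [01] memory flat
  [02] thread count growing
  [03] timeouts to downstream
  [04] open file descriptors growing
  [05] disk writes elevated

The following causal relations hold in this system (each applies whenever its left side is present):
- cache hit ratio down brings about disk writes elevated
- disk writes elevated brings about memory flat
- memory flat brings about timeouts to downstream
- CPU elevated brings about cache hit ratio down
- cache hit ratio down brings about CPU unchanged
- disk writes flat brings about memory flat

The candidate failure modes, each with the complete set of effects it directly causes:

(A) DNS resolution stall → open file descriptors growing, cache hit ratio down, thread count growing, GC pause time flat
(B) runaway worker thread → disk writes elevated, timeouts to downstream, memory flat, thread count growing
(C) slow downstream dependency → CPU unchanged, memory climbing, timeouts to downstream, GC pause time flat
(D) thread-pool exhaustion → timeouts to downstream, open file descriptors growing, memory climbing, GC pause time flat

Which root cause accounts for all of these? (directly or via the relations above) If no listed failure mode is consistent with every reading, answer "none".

For each candidate, compare predicted effects to what was observed:
(A) DNS resolution stall — accounts for every observation (memory flat by cache hit ratio down → disk writes elevated → memory flat)
(B) runaway worker thread — memory flat +; thread count growing +; timeouts to downstream +; open file descriptors growing -; disk writes elevated +
(C) slow downstream dependency — fails on memory flat, thread count growing, open file descriptors growing, disk writes elevated (predicts memory climbing, not memory flat)
(D) thread-pool exhaustion — memory flat -; thread count growing -; timeouts to downstream +; open file descriptors growing +; disk writes elevated -
(A) is the only candidate with no mismatches.

A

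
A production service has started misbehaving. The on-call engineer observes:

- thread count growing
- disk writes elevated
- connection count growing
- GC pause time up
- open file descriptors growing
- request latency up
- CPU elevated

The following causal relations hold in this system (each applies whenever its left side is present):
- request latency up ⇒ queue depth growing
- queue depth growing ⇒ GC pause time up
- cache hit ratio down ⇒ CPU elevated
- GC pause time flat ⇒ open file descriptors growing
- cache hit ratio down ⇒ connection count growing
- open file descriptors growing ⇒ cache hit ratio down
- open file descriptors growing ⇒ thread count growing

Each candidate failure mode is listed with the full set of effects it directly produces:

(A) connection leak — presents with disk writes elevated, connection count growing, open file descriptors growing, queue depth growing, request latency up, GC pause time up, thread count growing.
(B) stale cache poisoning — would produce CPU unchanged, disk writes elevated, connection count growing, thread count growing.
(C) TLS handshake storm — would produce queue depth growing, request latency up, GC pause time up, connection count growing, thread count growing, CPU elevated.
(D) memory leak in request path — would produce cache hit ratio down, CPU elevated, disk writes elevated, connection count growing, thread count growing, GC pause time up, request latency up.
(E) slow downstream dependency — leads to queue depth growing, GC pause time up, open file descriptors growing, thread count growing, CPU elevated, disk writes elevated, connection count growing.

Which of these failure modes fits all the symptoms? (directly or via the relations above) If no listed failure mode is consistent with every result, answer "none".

Testing each hypothesis:
(A) connection leak — thread count growing ✓; disk writes elevated ✓; connection count growing ✓; GC pause time up ✓; open file descriptors growing ✓; request latency up ✓; CPU elevated ✓ (via open file descriptors growing → cache hit ratio down → CPU elevated)
(B) stale cache poisoning — fails on GC pause time up, open file descriptors growing, request latency up, CPU elevated (predicts CPU unchanged, not CPU elevated)
(C) TLS handshake storm — does not account for disk writes elevated, open file descriptors growing
(D) memory leak in request path — thread count growing ✓; disk writes elevated ✓; connection count growing ✓; GC pause time up ✓; open file descriptors growing ✗; request latency up ✓; CPU elevated ✓
(E) slow downstream dependency — does not account for request latency up
Only (A) is consistent with every observation.

A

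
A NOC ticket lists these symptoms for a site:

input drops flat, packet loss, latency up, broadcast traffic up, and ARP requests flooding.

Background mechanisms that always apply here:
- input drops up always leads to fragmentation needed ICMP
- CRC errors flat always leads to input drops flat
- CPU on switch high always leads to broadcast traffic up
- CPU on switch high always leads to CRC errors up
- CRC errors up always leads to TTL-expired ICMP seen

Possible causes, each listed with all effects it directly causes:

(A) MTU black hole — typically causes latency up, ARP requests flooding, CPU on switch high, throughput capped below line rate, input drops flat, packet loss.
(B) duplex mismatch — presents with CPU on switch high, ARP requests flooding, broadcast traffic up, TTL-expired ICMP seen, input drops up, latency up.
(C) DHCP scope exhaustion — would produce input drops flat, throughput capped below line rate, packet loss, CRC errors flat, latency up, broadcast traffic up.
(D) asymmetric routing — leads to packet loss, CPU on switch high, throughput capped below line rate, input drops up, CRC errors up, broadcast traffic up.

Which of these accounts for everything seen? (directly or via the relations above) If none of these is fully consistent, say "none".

A

For each candidate, compare predicted effects to what was observed:
(A) MTU black hole — input drops flat +; packet loss +; latency up +; broadcast traffic up + (via CPU on switch high → broadcast traffic up); ARP requests flooding +
(B) duplex mismatch — input drops flat -; packet loss -; latency up +; broadcast traffic up +; ARP requests flooding +
(C) DHCP scope exhaustion — does not account for ARP requests flooding
(D) asymmetric routing — input drops flat -; packet loss +; latency up -; broadcast traffic up +; ARP requests flooding -
(A) alone accounts for all the evidence.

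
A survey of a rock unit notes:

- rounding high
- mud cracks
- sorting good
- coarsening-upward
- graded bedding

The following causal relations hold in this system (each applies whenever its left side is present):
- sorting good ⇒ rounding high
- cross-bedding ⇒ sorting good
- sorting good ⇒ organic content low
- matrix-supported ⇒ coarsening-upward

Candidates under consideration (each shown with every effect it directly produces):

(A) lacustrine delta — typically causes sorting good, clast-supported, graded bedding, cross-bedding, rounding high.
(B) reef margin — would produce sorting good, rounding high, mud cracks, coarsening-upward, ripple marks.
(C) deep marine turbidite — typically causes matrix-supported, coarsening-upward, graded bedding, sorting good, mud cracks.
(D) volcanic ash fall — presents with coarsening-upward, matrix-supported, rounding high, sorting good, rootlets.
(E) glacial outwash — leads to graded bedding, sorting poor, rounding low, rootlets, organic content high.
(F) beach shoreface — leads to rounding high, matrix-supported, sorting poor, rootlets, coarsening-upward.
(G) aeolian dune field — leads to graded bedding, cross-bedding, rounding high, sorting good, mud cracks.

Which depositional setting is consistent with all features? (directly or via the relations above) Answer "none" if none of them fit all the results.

C

Checking each candidate against the observations:
(A) lacustrine delta — does not account for mud cracks, coarsening-upward
(B) reef margin — rounding high ✓; mud cracks ✓; sorting good ✓; coarsening-upward ✓; graded bedding ✗
(C) deep marine turbidite — accounts for every observation (rounding high by sorting good → rounding high)
(D) volcanic ash fall — does not account for mud cracks, graded bedding
(E) glacial outwash — fails on rounding high, mud cracks, sorting good, coarsening-upward (predicts rounding low, not rounding high; predicts sorting poor, not sorting good)
(F) beach shoreface — fails on mud cracks, sorting good, graded bedding (predicts sorting poor, not sorting good)
(G) aeolian dune field — rounding high ✓; mud cracks ✓; sorting good ✓; coarsening-upward ✗; graded bedding ✓
(C) is the only candidate with no mismatches.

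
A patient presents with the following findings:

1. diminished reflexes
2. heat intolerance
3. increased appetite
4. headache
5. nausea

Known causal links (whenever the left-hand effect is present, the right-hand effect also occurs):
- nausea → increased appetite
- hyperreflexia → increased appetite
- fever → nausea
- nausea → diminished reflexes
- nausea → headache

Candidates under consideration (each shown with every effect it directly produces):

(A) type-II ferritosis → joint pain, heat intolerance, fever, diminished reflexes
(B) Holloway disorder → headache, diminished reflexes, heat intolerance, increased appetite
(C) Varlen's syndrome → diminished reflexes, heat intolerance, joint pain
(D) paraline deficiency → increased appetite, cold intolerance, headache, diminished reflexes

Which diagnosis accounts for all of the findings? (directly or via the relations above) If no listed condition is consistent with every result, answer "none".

A

Testing each hypothesis:
(A) type-II ferritosis — diminished reflexes yes; heat intolerance yes; increased appetite yes (through fever → nausea → increased appetite); headache yes (through fever → nausea → headache); nausea yes (through fever → nausea)
(B) Holloway disorder — diminished reflexes yes; heat intolerance yes; increased appetite yes; headache yes; nausea NO
(C) Varlen's syndrome — does not account for increased appetite, headache, nausea
(D) paraline deficiency — diminished reflexes yes; heat intolerance NO; increased appetite yes; headache yes; nausea NO
(A) alone accounts for all the evidence.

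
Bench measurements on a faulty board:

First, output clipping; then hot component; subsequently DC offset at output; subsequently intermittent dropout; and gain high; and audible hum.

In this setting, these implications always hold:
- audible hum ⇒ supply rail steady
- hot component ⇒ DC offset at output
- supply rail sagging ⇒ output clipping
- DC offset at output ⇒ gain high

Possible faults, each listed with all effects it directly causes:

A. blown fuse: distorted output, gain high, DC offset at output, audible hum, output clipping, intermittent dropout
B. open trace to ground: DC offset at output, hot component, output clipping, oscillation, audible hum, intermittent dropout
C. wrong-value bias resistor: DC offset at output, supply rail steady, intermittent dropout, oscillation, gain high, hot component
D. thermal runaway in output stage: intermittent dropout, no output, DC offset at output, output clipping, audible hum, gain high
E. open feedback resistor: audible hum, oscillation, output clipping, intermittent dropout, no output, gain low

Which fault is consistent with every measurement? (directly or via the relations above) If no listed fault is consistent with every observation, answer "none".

B

Testing each hypothesis:
(A) blown fuse — output clipping +; hot component -; DC offset at output +; intermittent dropout +; gain high +; audible hum +
(B) open trace to ground — accounts for every observation (gain high by DC offset at output → gain high)
(C) wrong-value bias resistor — does not account for output clipping, audible hum
(D) thermal runaway in output stage — output clipping +; hot component -; DC offset at output +; intermittent dropout +; gain high +; audible hum +
(E) open feedback resistor — fails on hot component, DC offset at output, gain high (predicts gain low, not gain high)
Only (B) is consistent with every observation.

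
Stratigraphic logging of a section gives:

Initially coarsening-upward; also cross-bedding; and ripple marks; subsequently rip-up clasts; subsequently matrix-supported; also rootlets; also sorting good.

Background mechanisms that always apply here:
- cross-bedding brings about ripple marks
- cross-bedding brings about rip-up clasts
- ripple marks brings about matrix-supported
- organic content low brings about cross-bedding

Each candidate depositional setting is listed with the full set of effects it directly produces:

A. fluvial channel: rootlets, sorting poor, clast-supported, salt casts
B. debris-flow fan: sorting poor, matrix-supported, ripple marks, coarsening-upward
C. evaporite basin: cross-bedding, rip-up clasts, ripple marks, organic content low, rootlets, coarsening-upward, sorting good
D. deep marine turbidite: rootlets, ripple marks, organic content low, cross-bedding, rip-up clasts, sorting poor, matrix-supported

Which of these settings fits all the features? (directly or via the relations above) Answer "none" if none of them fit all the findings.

Per-candidate check:
(A) fluvial channel — fails on coarsening-upward, cross-bedding, ripple marks, rip-up clasts, matrix-supported, sorting good (predicts clast-supported, not matrix-supported; predicts sorting poor, not sorting good)
(B) debris-flow fan — fails on cross-bedding, rip-up clasts, rootlets, sorting good (predicts sorting poor, not sorting good)
(C) evaporite basin — coarsening-upward match; cross-bedding match; ripple marks match; rip-up clasts match; matrix-supported match (via ripple marks → matrix-supported); rootlets match; sorting good match
(D) deep marine turbidite — coarsening-upward miss; cross-bedding match; ripple marks match; rip-up clasts match; matrix-supported match; rootlets match; sorting good miss
Only (C) is consistent with every observation.

C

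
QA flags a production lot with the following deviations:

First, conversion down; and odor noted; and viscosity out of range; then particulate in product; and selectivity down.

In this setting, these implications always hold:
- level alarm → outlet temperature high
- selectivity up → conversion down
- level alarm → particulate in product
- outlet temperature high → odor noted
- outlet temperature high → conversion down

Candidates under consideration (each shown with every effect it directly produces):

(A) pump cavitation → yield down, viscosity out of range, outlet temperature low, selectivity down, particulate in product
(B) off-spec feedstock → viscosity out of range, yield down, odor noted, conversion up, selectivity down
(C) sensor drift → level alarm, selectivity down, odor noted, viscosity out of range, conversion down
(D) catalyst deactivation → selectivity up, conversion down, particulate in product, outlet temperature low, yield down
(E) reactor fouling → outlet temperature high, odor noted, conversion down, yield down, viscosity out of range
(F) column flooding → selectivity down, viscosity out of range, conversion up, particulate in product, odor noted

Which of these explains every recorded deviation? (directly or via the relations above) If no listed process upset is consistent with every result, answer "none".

C

Testing each hypothesis:
(A) pump cavitation — does not account for conversion down, odor noted
(B) off-spec feedstock — conversion down ✗; odor noted ✓; viscosity out of range ✓; particulate in product ✗; selectivity down ✓
(C) sensor drift — conversion down ✓; odor noted ✓; viscosity out of range ✓; particulate in product ✓ (via level alarm → particulate in product); selectivity down ✓
(D) catalyst deactivation — fails on odor noted, viscosity out of range, selectivity down (predicts selectivity up, not selectivity down)
(E) reactor fouling — does not account for particulate in product, selectivity down
(F) column flooding — conversion down ✗; odor noted ✓; viscosity out of range ✓; particulate in product ✓; selectivity down ✓
(C) alone accounts for all the evidence.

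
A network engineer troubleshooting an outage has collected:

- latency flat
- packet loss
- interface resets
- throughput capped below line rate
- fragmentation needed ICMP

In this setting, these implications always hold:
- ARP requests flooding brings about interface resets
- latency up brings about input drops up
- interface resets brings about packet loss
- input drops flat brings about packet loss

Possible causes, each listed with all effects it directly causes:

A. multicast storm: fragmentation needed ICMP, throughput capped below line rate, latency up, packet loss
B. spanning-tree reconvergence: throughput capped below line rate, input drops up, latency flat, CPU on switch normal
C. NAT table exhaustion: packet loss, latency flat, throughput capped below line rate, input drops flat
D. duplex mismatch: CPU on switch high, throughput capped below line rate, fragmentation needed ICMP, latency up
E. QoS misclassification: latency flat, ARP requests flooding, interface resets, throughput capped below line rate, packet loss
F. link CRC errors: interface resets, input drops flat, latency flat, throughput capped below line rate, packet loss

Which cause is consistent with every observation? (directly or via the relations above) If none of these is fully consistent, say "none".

none

Per-candidate check:
(A) multicast storm — fails on latency flat, interface resets (predicts latency up, not latency flat)
(B) spanning-tree reconvergence — does not account for packet loss, interface resets, fragmentation needed ICMP
(C) NAT table exhaustion — does not account for interface resets, fragmentation needed ICMP
(D) duplex mismatch — fails on latency flat, packet loss, interface resets (predicts latency up, not latency flat)
(E) QoS misclassification — latency flat +; packet loss +; interface resets +; throughput capped below line rate +; fragmentation needed ICMP -
(F) link CRC errors — latency flat +; packet loss +; interface resets +; throughput capped below line rate +; fragmentation needed ICMP -
Every candidate fails on at least one observation.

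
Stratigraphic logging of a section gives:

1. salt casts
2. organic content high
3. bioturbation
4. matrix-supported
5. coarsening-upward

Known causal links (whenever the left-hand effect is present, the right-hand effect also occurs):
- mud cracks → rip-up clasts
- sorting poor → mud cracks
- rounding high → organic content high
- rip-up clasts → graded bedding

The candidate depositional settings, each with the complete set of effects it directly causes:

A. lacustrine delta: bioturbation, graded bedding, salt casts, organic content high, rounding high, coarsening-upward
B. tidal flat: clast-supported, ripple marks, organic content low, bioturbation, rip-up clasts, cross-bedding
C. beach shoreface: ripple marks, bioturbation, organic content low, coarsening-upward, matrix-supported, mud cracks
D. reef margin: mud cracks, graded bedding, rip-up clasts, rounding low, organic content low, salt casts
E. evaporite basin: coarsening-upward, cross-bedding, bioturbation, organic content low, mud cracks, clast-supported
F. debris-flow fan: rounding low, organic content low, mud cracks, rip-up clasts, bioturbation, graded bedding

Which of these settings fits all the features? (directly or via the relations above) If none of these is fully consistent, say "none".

Checking each candidate against the observations:
(A) lacustrine delta — salt casts ✓; organic content high ✓; bioturbation ✓; matrix-supported ✗; coarsening-upward ✓
(B) tidal flat — salt casts ✗; organic content high ✗; bioturbation ✓; matrix-supported ✗; coarsening-upward ✗
(C) beach shoreface — salt casts ✗; organic content high ✗; bioturbation ✓; matrix-supported ✓; coarsening-upward ✓
(D) reef margin — fails on organic content high, bioturbation, matrix-supported, coarsening-upward (predicts organic content low, not organic content high)
(E) evaporite basin — fails on salt casts, organic content high, matrix-supported (predicts organic content low, not organic content high; predicts clast-supported, not matrix-supported)
(F) debris-flow fan — fails on salt casts, organic content high, matrix-supported, coarsening-upward (predicts organic content low, not organic content high)
Every candidate fails on at least one observation.

none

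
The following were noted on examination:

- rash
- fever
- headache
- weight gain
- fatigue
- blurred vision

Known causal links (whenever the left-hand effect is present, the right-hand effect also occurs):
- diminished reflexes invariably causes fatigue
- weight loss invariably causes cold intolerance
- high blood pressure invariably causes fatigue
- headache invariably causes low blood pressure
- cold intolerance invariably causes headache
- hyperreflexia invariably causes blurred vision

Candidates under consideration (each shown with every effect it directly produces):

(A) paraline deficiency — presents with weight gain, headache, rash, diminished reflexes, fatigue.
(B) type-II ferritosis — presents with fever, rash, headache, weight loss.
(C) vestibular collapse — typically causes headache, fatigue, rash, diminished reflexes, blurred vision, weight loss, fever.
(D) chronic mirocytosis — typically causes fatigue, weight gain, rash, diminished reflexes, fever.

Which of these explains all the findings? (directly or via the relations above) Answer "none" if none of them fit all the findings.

Testing each hypothesis:
(A) paraline deficiency — rash match; fever miss; headache match; weight gain match; fatigue match; blurred vision miss
(B) type-II ferritosis — fails on weight gain, fatigue, blurred vision (predicts weight loss, not weight gain)
(C) vestibular collapse — fails on weight gain (predicts weight loss, not weight gain)
(D) chronic mirocytosis — rash match; fever match; headache miss; weight gain match; fatigue match; blurred vision miss
None of the listed candidates fits everything.

none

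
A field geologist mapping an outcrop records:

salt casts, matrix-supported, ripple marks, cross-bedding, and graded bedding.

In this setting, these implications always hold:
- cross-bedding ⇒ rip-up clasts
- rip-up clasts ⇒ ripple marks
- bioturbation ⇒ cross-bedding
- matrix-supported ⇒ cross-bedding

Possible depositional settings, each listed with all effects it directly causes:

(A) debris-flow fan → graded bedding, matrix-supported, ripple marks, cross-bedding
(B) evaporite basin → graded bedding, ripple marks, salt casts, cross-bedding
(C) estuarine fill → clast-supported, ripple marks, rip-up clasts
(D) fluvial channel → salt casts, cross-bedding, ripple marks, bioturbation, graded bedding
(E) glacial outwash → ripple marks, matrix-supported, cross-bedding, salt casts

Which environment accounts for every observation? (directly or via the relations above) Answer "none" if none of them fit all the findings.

none

For each candidate, compare predicted effects to what was observed:
(A) debris-flow fan — does not account for salt casts
(B) evaporite basin — does not account for matrix-supported
(C) estuarine fill — salt casts miss; matrix-supported miss; ripple marks match; cross-bedding miss; graded bedding miss
(D) fluvial channel — salt casts match; matrix-supported miss; ripple marks match; cross-bedding match; graded bedding match
(E) glacial outwash — does not account for graded bedding
None of the listed candidates fits everything.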